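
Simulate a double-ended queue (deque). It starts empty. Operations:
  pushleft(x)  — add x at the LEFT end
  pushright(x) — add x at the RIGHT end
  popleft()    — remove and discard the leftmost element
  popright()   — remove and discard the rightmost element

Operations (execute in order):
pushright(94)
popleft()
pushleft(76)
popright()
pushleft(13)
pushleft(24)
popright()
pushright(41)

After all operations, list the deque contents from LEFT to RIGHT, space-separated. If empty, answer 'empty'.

Answer: 24 41

Derivation:
pushright(94): [94]
popleft(): []
pushleft(76): [76]
popright(): []
pushleft(13): [13]
pushleft(24): [24, 13]
popright(): [24]
pushright(41): [24, 41]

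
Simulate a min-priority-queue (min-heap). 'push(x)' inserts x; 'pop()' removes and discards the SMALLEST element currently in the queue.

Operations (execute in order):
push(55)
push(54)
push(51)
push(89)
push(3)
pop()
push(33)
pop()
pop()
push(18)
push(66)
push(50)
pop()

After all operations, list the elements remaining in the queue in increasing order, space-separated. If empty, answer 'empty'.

Answer: 50 54 55 66 89

Derivation:
push(55): heap contents = [55]
push(54): heap contents = [54, 55]
push(51): heap contents = [51, 54, 55]
push(89): heap contents = [51, 54, 55, 89]
push(3): heap contents = [3, 51, 54, 55, 89]
pop() → 3: heap contents = [51, 54, 55, 89]
push(33): heap contents = [33, 51, 54, 55, 89]
pop() → 33: heap contents = [51, 54, 55, 89]
pop() → 51: heap contents = [54, 55, 89]
push(18): heap contents = [18, 54, 55, 89]
push(66): heap contents = [18, 54, 55, 66, 89]
push(50): heap contents = [18, 50, 54, 55, 66, 89]
pop() → 18: heap contents = [50, 54, 55, 66, 89]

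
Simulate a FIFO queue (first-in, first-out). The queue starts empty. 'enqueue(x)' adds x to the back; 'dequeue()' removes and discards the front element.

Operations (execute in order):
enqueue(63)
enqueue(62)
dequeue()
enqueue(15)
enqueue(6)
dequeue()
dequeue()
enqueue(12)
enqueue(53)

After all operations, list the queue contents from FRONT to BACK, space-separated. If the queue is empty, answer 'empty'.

enqueue(63): [63]
enqueue(62): [63, 62]
dequeue(): [62]
enqueue(15): [62, 15]
enqueue(6): [62, 15, 6]
dequeue(): [15, 6]
dequeue(): [6]
enqueue(12): [6, 12]
enqueue(53): [6, 12, 53]

Answer: 6 12 53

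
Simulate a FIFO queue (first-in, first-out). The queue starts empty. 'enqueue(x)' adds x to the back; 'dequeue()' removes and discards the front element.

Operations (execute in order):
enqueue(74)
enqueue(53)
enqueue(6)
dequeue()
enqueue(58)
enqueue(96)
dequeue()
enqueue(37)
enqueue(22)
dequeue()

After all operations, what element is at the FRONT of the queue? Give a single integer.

Answer: 58

Derivation:
enqueue(74): queue = [74]
enqueue(53): queue = [74, 53]
enqueue(6): queue = [74, 53, 6]
dequeue(): queue = [53, 6]
enqueue(58): queue = [53, 6, 58]
enqueue(96): queue = [53, 6, 58, 96]
dequeue(): queue = [6, 58, 96]
enqueue(37): queue = [6, 58, 96, 37]
enqueue(22): queue = [6, 58, 96, 37, 22]
dequeue(): queue = [58, 96, 37, 22]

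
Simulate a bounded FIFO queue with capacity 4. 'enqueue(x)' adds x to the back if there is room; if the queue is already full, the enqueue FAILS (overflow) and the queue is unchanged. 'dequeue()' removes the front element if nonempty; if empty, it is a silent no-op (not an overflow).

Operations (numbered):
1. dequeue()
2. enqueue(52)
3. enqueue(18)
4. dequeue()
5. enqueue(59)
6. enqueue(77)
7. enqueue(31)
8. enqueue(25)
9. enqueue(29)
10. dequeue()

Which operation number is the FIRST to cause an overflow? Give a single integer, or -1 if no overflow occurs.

1. dequeue(): empty, no-op, size=0
2. enqueue(52): size=1
3. enqueue(18): size=2
4. dequeue(): size=1
5. enqueue(59): size=2
6. enqueue(77): size=3
7. enqueue(31): size=4
8. enqueue(25): size=4=cap → OVERFLOW (fail)
9. enqueue(29): size=4=cap → OVERFLOW (fail)
10. dequeue(): size=3

Answer: 8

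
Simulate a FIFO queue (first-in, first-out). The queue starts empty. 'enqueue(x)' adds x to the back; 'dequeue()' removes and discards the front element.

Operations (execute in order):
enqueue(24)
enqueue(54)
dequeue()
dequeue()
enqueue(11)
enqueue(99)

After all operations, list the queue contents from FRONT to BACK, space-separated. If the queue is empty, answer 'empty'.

Answer: 11 99

Derivation:
enqueue(24): [24]
enqueue(54): [24, 54]
dequeue(): [54]
dequeue(): []
enqueue(11): [11]
enqueue(99): [11, 99]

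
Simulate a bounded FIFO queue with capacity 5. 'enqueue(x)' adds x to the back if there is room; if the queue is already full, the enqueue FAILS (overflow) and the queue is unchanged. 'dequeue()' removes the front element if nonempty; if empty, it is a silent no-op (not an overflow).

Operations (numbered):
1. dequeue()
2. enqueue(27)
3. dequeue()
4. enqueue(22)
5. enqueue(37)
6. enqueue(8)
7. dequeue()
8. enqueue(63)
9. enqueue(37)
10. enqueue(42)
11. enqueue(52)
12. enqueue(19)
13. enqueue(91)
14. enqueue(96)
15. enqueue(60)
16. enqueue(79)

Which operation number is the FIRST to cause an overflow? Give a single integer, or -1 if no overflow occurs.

1. dequeue(): empty, no-op, size=0
2. enqueue(27): size=1
3. dequeue(): size=0
4. enqueue(22): size=1
5. enqueue(37): size=2
6. enqueue(8): size=3
7. dequeue(): size=2
8. enqueue(63): size=3
9. enqueue(37): size=4
10. enqueue(42): size=5
11. enqueue(52): size=5=cap → OVERFLOW (fail)
12. enqueue(19): size=5=cap → OVERFLOW (fail)
13. enqueue(91): size=5=cap → OVERFLOW (fail)
14. enqueue(96): size=5=cap → OVERFLOW (fail)
15. enqueue(60): size=5=cap → OVERFLOW (fail)
16. enqueue(79): size=5=cap → OVERFLOW (fail)

Answer: 11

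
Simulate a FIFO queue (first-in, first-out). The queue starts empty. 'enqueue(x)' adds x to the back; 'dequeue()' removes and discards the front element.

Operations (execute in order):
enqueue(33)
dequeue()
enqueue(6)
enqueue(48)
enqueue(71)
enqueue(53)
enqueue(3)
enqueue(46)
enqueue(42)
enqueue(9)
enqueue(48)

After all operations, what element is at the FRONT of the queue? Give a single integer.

Answer: 6

Derivation:
enqueue(33): queue = [33]
dequeue(): queue = []
enqueue(6): queue = [6]
enqueue(48): queue = [6, 48]
enqueue(71): queue = [6, 48, 71]
enqueue(53): queue = [6, 48, 71, 53]
enqueue(3): queue = [6, 48, 71, 53, 3]
enqueue(46): queue = [6, 48, 71, 53, 3, 46]
enqueue(42): queue = [6, 48, 71, 53, 3, 46, 42]
enqueue(9): queue = [6, 48, 71, 53, 3, 46, 42, 9]
enqueue(48): queue = [6, 48, 71, 53, 3, 46, 42, 9, 48]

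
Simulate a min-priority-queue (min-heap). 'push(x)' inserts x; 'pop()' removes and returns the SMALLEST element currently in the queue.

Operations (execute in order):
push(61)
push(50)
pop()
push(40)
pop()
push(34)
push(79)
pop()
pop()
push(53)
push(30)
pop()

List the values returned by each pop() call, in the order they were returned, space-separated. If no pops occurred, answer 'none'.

Answer: 50 40 34 61 30

Derivation:
push(61): heap contents = [61]
push(50): heap contents = [50, 61]
pop() → 50: heap contents = [61]
push(40): heap contents = [40, 61]
pop() → 40: heap contents = [61]
push(34): heap contents = [34, 61]
push(79): heap contents = [34, 61, 79]
pop() → 34: heap contents = [61, 79]
pop() → 61: heap contents = [79]
push(53): heap contents = [53, 79]
push(30): heap contents = [30, 53, 79]
pop() → 30: heap contents = [53, 79]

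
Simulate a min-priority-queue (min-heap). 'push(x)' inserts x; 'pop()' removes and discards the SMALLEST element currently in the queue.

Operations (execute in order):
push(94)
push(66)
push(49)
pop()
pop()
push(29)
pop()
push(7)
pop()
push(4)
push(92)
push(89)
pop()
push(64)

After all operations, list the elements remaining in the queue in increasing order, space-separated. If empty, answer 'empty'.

Answer: 64 89 92 94

Derivation:
push(94): heap contents = [94]
push(66): heap contents = [66, 94]
push(49): heap contents = [49, 66, 94]
pop() → 49: heap contents = [66, 94]
pop() → 66: heap contents = [94]
push(29): heap contents = [29, 94]
pop() → 29: heap contents = [94]
push(7): heap contents = [7, 94]
pop() → 7: heap contents = [94]
push(4): heap contents = [4, 94]
push(92): heap contents = [4, 92, 94]
push(89): heap contents = [4, 89, 92, 94]
pop() → 4: heap contents = [89, 92, 94]
push(64): heap contents = [64, 89, 92, 94]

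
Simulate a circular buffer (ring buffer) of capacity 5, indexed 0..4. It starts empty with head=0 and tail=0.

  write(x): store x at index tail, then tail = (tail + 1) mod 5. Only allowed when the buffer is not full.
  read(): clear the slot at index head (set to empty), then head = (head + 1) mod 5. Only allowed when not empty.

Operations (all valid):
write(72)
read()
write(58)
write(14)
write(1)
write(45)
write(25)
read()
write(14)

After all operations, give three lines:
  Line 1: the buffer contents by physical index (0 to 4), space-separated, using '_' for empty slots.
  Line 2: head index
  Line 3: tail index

Answer: 25 14 14 1 45
2
2

Derivation:
write(72): buf=[72 _ _ _ _], head=0, tail=1, size=1
read(): buf=[_ _ _ _ _], head=1, tail=1, size=0
write(58): buf=[_ 58 _ _ _], head=1, tail=2, size=1
write(14): buf=[_ 58 14 _ _], head=1, tail=3, size=2
write(1): buf=[_ 58 14 1 _], head=1, tail=4, size=3
write(45): buf=[_ 58 14 1 45], head=1, tail=0, size=4
write(25): buf=[25 58 14 1 45], head=1, tail=1, size=5
read(): buf=[25 _ 14 1 45], head=2, tail=1, size=4
write(14): buf=[25 14 14 1 45], head=2, tail=2, size=5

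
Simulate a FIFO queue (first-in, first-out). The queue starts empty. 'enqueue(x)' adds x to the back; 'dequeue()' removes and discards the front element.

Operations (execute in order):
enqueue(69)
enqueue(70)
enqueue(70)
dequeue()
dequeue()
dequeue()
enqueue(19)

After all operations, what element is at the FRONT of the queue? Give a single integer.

Answer: 19

Derivation:
enqueue(69): queue = [69]
enqueue(70): queue = [69, 70]
enqueue(70): queue = [69, 70, 70]
dequeue(): queue = [70, 70]
dequeue(): queue = [70]
dequeue(): queue = []
enqueue(19): queue = [19]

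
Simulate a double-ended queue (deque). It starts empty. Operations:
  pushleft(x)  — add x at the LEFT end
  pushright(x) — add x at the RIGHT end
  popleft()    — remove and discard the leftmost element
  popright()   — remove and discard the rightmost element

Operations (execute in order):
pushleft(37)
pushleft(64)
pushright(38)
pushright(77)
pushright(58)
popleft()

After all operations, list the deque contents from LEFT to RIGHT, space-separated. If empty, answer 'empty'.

pushleft(37): [37]
pushleft(64): [64, 37]
pushright(38): [64, 37, 38]
pushright(77): [64, 37, 38, 77]
pushright(58): [64, 37, 38, 77, 58]
popleft(): [37, 38, 77, 58]

Answer: 37 38 77 58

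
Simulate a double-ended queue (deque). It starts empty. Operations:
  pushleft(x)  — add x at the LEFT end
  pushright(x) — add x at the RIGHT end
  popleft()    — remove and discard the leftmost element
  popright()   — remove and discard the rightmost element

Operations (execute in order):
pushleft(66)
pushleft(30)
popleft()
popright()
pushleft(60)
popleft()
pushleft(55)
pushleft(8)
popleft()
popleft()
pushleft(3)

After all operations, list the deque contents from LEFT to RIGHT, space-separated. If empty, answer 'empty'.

pushleft(66): [66]
pushleft(30): [30, 66]
popleft(): [66]
popright(): []
pushleft(60): [60]
popleft(): []
pushleft(55): [55]
pushleft(8): [8, 55]
popleft(): [55]
popleft(): []
pushleft(3): [3]

Answer: 3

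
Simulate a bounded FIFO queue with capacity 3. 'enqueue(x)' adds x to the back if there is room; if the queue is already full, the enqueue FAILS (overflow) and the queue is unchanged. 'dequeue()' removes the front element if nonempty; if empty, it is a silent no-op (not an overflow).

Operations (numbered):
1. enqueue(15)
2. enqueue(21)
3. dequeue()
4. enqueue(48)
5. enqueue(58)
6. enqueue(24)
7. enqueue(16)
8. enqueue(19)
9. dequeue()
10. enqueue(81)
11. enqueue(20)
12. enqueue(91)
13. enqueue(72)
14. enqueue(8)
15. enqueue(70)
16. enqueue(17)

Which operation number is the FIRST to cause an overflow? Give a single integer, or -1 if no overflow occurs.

1. enqueue(15): size=1
2. enqueue(21): size=2
3. dequeue(): size=1
4. enqueue(48): size=2
5. enqueue(58): size=3
6. enqueue(24): size=3=cap → OVERFLOW (fail)
7. enqueue(16): size=3=cap → OVERFLOW (fail)
8. enqueue(19): size=3=cap → OVERFLOW (fail)
9. dequeue(): size=2
10. enqueue(81): size=3
11. enqueue(20): size=3=cap → OVERFLOW (fail)
12. enqueue(91): size=3=cap → OVERFLOW (fail)
13. enqueue(72): size=3=cap → OVERFLOW (fail)
14. enqueue(8): size=3=cap → OVERFLOW (fail)
15. enqueue(70): size=3=cap → OVERFLOW (fail)
16. enqueue(17): size=3=cap → OVERFLOW (fail)

Answer: 6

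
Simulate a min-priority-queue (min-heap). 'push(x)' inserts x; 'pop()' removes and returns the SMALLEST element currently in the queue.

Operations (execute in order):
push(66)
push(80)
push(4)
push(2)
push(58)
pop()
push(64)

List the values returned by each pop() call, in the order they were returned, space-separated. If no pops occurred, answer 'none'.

push(66): heap contents = [66]
push(80): heap contents = [66, 80]
push(4): heap contents = [4, 66, 80]
push(2): heap contents = [2, 4, 66, 80]
push(58): heap contents = [2, 4, 58, 66, 80]
pop() → 2: heap contents = [4, 58, 66, 80]
push(64): heap contents = [4, 58, 64, 66, 80]

Answer: 2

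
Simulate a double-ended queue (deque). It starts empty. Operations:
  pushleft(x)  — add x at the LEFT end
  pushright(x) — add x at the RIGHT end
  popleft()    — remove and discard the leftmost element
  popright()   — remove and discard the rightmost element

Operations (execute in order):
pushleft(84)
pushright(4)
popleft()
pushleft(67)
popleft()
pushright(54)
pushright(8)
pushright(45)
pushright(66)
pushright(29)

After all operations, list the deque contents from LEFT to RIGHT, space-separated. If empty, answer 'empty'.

pushleft(84): [84]
pushright(4): [84, 4]
popleft(): [4]
pushleft(67): [67, 4]
popleft(): [4]
pushright(54): [4, 54]
pushright(8): [4, 54, 8]
pushright(45): [4, 54, 8, 45]
pushright(66): [4, 54, 8, 45, 66]
pushright(29): [4, 54, 8, 45, 66, 29]

Answer: 4 54 8 45 66 29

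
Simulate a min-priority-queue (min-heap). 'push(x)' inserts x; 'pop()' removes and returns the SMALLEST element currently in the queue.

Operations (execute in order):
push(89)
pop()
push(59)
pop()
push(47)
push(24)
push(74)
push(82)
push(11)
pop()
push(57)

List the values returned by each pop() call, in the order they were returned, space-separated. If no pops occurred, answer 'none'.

Answer: 89 59 11

Derivation:
push(89): heap contents = [89]
pop() → 89: heap contents = []
push(59): heap contents = [59]
pop() → 59: heap contents = []
push(47): heap contents = [47]
push(24): heap contents = [24, 47]
push(74): heap contents = [24, 47, 74]
push(82): heap contents = [24, 47, 74, 82]
push(11): heap contents = [11, 24, 47, 74, 82]
pop() → 11: heap contents = [24, 47, 74, 82]
push(57): heap contents = [24, 47, 57, 74, 82]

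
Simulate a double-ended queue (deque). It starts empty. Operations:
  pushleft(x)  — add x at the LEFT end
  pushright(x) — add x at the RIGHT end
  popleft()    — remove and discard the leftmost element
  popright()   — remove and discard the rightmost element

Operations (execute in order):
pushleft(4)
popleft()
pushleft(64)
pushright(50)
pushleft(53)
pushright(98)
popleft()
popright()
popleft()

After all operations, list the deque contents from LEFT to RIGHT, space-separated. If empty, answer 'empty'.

pushleft(4): [4]
popleft(): []
pushleft(64): [64]
pushright(50): [64, 50]
pushleft(53): [53, 64, 50]
pushright(98): [53, 64, 50, 98]
popleft(): [64, 50, 98]
popright(): [64, 50]
popleft(): [50]

Answer: 50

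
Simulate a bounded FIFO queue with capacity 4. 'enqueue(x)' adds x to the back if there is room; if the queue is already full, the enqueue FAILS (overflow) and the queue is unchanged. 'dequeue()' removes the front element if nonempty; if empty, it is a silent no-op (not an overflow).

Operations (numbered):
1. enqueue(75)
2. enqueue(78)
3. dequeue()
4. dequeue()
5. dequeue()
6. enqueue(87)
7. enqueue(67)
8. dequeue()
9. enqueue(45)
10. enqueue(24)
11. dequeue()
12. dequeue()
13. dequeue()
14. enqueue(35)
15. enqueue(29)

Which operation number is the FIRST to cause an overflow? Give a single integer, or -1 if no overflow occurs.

1. enqueue(75): size=1
2. enqueue(78): size=2
3. dequeue(): size=1
4. dequeue(): size=0
5. dequeue(): empty, no-op, size=0
6. enqueue(87): size=1
7. enqueue(67): size=2
8. dequeue(): size=1
9. enqueue(45): size=2
10. enqueue(24): size=3
11. dequeue(): size=2
12. dequeue(): size=1
13. dequeue(): size=0
14. enqueue(35): size=1
15. enqueue(29): size=2

Answer: -1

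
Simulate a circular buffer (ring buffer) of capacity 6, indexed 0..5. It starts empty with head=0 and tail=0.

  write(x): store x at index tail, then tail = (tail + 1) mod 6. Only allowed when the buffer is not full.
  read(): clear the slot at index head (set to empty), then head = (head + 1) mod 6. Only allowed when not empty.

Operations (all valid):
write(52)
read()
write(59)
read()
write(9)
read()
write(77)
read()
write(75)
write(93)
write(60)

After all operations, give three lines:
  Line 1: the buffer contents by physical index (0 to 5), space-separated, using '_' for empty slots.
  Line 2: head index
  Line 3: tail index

Answer: 60 _ _ _ 75 93
4
1

Derivation:
write(52): buf=[52 _ _ _ _ _], head=0, tail=1, size=1
read(): buf=[_ _ _ _ _ _], head=1, tail=1, size=0
write(59): buf=[_ 59 _ _ _ _], head=1, tail=2, size=1
read(): buf=[_ _ _ _ _ _], head=2, tail=2, size=0
write(9): buf=[_ _ 9 _ _ _], head=2, tail=3, size=1
read(): buf=[_ _ _ _ _ _], head=3, tail=3, size=0
write(77): buf=[_ _ _ 77 _ _], head=3, tail=4, size=1
read(): buf=[_ _ _ _ _ _], head=4, tail=4, size=0
write(75): buf=[_ _ _ _ 75 _], head=4, tail=5, size=1
write(93): buf=[_ _ _ _ 75 93], head=4, tail=0, size=2
write(60): buf=[60 _ _ _ 75 93], head=4, tail=1, size=3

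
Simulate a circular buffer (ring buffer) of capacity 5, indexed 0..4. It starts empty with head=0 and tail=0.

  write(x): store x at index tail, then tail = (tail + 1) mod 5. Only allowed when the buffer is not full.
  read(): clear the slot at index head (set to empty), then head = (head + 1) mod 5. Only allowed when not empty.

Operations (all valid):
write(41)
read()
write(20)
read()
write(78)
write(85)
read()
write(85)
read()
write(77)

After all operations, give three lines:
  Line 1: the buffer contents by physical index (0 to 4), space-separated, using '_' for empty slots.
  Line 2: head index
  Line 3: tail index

write(41): buf=[41 _ _ _ _], head=0, tail=1, size=1
read(): buf=[_ _ _ _ _], head=1, tail=1, size=0
write(20): buf=[_ 20 _ _ _], head=1, tail=2, size=1
read(): buf=[_ _ _ _ _], head=2, tail=2, size=0
write(78): buf=[_ _ 78 _ _], head=2, tail=3, size=1
write(85): buf=[_ _ 78 85 _], head=2, tail=4, size=2
read(): buf=[_ _ _ 85 _], head=3, tail=4, size=1
write(85): buf=[_ _ _ 85 85], head=3, tail=0, size=2
read(): buf=[_ _ _ _ 85], head=4, tail=0, size=1
write(77): buf=[77 _ _ _ 85], head=4, tail=1, size=2

Answer: 77 _ _ _ 85
4
1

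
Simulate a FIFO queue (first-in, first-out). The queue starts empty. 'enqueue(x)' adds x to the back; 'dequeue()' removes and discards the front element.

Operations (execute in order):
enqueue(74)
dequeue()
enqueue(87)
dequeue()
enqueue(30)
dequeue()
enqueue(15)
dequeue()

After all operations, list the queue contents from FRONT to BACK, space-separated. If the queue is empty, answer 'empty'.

enqueue(74): [74]
dequeue(): []
enqueue(87): [87]
dequeue(): []
enqueue(30): [30]
dequeue(): []
enqueue(15): [15]
dequeue(): []

Answer: empty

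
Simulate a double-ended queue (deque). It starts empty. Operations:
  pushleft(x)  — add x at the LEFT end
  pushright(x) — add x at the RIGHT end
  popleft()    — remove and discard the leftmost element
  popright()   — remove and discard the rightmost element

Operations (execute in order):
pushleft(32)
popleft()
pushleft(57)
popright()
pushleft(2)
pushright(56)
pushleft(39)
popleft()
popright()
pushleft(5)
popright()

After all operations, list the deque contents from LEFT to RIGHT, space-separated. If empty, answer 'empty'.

Answer: 5

Derivation:
pushleft(32): [32]
popleft(): []
pushleft(57): [57]
popright(): []
pushleft(2): [2]
pushright(56): [2, 56]
pushleft(39): [39, 2, 56]
popleft(): [2, 56]
popright(): [2]
pushleft(5): [5, 2]
popright(): [5]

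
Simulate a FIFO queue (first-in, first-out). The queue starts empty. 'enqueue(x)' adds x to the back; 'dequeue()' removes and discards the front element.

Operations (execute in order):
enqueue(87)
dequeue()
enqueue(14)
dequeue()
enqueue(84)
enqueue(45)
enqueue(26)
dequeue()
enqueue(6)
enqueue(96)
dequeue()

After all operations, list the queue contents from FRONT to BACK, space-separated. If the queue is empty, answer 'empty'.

Answer: 26 6 96

Derivation:
enqueue(87): [87]
dequeue(): []
enqueue(14): [14]
dequeue(): []
enqueue(84): [84]
enqueue(45): [84, 45]
enqueue(26): [84, 45, 26]
dequeue(): [45, 26]
enqueue(6): [45, 26, 6]
enqueue(96): [45, 26, 6, 96]
dequeue(): [26, 6, 96]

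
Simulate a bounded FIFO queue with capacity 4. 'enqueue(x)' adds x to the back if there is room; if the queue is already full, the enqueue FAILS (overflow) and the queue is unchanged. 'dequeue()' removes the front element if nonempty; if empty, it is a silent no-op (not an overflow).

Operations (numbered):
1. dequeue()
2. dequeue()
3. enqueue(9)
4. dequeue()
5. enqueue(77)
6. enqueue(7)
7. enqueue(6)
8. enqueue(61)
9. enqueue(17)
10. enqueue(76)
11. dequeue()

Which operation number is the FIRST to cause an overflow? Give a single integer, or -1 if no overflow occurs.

Answer: 9

Derivation:
1. dequeue(): empty, no-op, size=0
2. dequeue(): empty, no-op, size=0
3. enqueue(9): size=1
4. dequeue(): size=0
5. enqueue(77): size=1
6. enqueue(7): size=2
7. enqueue(6): size=3
8. enqueue(61): size=4
9. enqueue(17): size=4=cap → OVERFLOW (fail)
10. enqueue(76): size=4=cap → OVERFLOW (fail)
11. dequeue(): size=3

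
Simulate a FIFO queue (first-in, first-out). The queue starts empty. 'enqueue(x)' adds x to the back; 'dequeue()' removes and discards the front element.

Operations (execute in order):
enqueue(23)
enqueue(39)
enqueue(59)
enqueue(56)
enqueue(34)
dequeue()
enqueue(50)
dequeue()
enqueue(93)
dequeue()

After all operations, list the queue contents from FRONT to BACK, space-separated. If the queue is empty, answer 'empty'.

enqueue(23): [23]
enqueue(39): [23, 39]
enqueue(59): [23, 39, 59]
enqueue(56): [23, 39, 59, 56]
enqueue(34): [23, 39, 59, 56, 34]
dequeue(): [39, 59, 56, 34]
enqueue(50): [39, 59, 56, 34, 50]
dequeue(): [59, 56, 34, 50]
enqueue(93): [59, 56, 34, 50, 93]
dequeue(): [56, 34, 50, 93]

Answer: 56 34 50 93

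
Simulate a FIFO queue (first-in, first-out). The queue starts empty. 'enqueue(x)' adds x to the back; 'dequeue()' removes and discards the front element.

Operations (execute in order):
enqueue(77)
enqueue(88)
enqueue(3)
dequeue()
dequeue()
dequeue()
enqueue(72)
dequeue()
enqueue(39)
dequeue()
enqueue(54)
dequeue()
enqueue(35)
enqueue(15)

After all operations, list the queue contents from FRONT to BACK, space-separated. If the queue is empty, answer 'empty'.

Answer: 35 15

Derivation:
enqueue(77): [77]
enqueue(88): [77, 88]
enqueue(3): [77, 88, 3]
dequeue(): [88, 3]
dequeue(): [3]
dequeue(): []
enqueue(72): [72]
dequeue(): []
enqueue(39): [39]
dequeue(): []
enqueue(54): [54]
dequeue(): []
enqueue(35): [35]
enqueue(15): [35, 15]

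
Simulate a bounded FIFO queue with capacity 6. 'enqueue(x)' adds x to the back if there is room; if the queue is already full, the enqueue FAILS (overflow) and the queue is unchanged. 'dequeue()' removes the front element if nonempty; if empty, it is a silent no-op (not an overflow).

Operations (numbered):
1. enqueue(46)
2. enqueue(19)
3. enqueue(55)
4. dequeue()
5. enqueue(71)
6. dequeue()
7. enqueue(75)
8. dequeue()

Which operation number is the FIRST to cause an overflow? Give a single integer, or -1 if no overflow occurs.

Answer: -1

Derivation:
1. enqueue(46): size=1
2. enqueue(19): size=2
3. enqueue(55): size=3
4. dequeue(): size=2
5. enqueue(71): size=3
6. dequeue(): size=2
7. enqueue(75): size=3
8. dequeue(): size=2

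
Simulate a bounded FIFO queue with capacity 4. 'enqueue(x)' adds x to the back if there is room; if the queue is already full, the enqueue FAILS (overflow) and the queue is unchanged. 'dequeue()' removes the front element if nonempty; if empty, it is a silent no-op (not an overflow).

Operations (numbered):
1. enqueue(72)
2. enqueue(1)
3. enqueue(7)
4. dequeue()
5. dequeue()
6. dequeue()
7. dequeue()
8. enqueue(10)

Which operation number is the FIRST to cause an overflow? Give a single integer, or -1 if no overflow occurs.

1. enqueue(72): size=1
2. enqueue(1): size=2
3. enqueue(7): size=3
4. dequeue(): size=2
5. dequeue(): size=1
6. dequeue(): size=0
7. dequeue(): empty, no-op, size=0
8. enqueue(10): size=1

Answer: -1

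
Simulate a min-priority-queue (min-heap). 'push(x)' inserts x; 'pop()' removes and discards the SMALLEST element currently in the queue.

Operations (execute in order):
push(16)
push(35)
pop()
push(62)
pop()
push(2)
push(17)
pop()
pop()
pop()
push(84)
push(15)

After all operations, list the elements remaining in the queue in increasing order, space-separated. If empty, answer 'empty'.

push(16): heap contents = [16]
push(35): heap contents = [16, 35]
pop() → 16: heap contents = [35]
push(62): heap contents = [35, 62]
pop() → 35: heap contents = [62]
push(2): heap contents = [2, 62]
push(17): heap contents = [2, 17, 62]
pop() → 2: heap contents = [17, 62]
pop() → 17: heap contents = [62]
pop() → 62: heap contents = []
push(84): heap contents = [84]
push(15): heap contents = [15, 84]

Answer: 15 84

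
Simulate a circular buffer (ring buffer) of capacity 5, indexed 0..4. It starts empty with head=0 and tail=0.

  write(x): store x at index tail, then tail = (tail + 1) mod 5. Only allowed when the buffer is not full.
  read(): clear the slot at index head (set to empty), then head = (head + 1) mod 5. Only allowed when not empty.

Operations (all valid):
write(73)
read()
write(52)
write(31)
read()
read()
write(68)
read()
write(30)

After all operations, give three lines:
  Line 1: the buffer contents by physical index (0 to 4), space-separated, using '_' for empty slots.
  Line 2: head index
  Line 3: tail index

write(73): buf=[73 _ _ _ _], head=0, tail=1, size=1
read(): buf=[_ _ _ _ _], head=1, tail=1, size=0
write(52): buf=[_ 52 _ _ _], head=1, tail=2, size=1
write(31): buf=[_ 52 31 _ _], head=1, tail=3, size=2
read(): buf=[_ _ 31 _ _], head=2, tail=3, size=1
read(): buf=[_ _ _ _ _], head=3, tail=3, size=0
write(68): buf=[_ _ _ 68 _], head=3, tail=4, size=1
read(): buf=[_ _ _ _ _], head=4, tail=4, size=0
write(30): buf=[_ _ _ _ 30], head=4, tail=0, size=1

Answer: _ _ _ _ 30
4
0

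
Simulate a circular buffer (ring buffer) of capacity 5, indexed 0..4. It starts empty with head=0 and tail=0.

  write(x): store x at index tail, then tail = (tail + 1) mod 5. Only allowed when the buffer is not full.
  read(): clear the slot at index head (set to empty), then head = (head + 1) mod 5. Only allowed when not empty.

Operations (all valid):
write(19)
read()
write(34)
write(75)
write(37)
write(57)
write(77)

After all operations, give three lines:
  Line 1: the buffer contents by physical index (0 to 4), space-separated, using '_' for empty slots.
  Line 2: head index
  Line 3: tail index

write(19): buf=[19 _ _ _ _], head=0, tail=1, size=1
read(): buf=[_ _ _ _ _], head=1, tail=1, size=0
write(34): buf=[_ 34 _ _ _], head=1, tail=2, size=1
write(75): buf=[_ 34 75 _ _], head=1, tail=3, size=2
write(37): buf=[_ 34 75 37 _], head=1, tail=4, size=3
write(57): buf=[_ 34 75 37 57], head=1, tail=0, size=4
write(77): buf=[77 34 75 37 57], head=1, tail=1, size=5

Answer: 77 34 75 37 57
1
1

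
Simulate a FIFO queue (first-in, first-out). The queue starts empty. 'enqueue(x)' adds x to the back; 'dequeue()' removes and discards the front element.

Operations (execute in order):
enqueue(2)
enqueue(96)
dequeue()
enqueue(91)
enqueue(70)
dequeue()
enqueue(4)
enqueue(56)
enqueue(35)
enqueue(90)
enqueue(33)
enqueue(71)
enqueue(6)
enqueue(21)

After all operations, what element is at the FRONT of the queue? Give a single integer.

enqueue(2): queue = [2]
enqueue(96): queue = [2, 96]
dequeue(): queue = [96]
enqueue(91): queue = [96, 91]
enqueue(70): queue = [96, 91, 70]
dequeue(): queue = [91, 70]
enqueue(4): queue = [91, 70, 4]
enqueue(56): queue = [91, 70, 4, 56]
enqueue(35): queue = [91, 70, 4, 56, 35]
enqueue(90): queue = [91, 70, 4, 56, 35, 90]
enqueue(33): queue = [91, 70, 4, 56, 35, 90, 33]
enqueue(71): queue = [91, 70, 4, 56, 35, 90, 33, 71]
enqueue(6): queue = [91, 70, 4, 56, 35, 90, 33, 71, 6]
enqueue(21): queue = [91, 70, 4, 56, 35, 90, 33, 71, 6, 21]

Answer: 91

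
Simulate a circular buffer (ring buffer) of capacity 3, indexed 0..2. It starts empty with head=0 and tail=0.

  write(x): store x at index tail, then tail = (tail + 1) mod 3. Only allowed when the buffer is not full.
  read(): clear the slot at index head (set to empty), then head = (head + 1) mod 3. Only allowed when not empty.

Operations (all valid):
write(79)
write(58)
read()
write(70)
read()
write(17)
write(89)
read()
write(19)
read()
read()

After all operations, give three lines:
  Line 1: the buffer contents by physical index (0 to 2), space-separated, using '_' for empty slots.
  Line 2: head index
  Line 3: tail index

Answer: _ _ 19
2
0

Derivation:
write(79): buf=[79 _ _], head=0, tail=1, size=1
write(58): buf=[79 58 _], head=0, tail=2, size=2
read(): buf=[_ 58 _], head=1, tail=2, size=1
write(70): buf=[_ 58 70], head=1, tail=0, size=2
read(): buf=[_ _ 70], head=2, tail=0, size=1
write(17): buf=[17 _ 70], head=2, tail=1, size=2
write(89): buf=[17 89 70], head=2, tail=2, size=3
read(): buf=[17 89 _], head=0, tail=2, size=2
write(19): buf=[17 89 19], head=0, tail=0, size=3
read(): buf=[_ 89 19], head=1, tail=0, size=2
read(): buf=[_ _ 19], head=2, tail=0, size=1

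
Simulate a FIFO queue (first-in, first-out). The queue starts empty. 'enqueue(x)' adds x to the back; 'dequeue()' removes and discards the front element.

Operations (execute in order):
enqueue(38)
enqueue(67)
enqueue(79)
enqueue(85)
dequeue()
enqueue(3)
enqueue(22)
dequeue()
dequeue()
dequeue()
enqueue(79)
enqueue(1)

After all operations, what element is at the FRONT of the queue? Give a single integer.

Answer: 3

Derivation:
enqueue(38): queue = [38]
enqueue(67): queue = [38, 67]
enqueue(79): queue = [38, 67, 79]
enqueue(85): queue = [38, 67, 79, 85]
dequeue(): queue = [67, 79, 85]
enqueue(3): queue = [67, 79, 85, 3]
enqueue(22): queue = [67, 79, 85, 3, 22]
dequeue(): queue = [79, 85, 3, 22]
dequeue(): queue = [85, 3, 22]
dequeue(): queue = [3, 22]
enqueue(79): queue = [3, 22, 79]
enqueue(1): queue = [3, 22, 79, 1]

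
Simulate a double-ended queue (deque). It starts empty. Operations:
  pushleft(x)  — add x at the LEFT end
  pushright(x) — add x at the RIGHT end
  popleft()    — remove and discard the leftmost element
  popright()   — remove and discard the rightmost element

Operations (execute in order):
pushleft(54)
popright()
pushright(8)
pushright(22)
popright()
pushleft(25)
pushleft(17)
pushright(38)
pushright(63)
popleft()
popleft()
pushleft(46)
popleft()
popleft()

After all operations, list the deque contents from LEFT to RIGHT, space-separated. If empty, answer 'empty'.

pushleft(54): [54]
popright(): []
pushright(8): [8]
pushright(22): [8, 22]
popright(): [8]
pushleft(25): [25, 8]
pushleft(17): [17, 25, 8]
pushright(38): [17, 25, 8, 38]
pushright(63): [17, 25, 8, 38, 63]
popleft(): [25, 8, 38, 63]
popleft(): [8, 38, 63]
pushleft(46): [46, 8, 38, 63]
popleft(): [8, 38, 63]
popleft(): [38, 63]

Answer: 38 63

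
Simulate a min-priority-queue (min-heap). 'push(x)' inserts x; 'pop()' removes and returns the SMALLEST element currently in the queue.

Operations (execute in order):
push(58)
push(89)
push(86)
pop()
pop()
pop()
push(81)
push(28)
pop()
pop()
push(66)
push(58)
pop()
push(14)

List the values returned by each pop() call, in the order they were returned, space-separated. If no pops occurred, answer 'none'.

push(58): heap contents = [58]
push(89): heap contents = [58, 89]
push(86): heap contents = [58, 86, 89]
pop() → 58: heap contents = [86, 89]
pop() → 86: heap contents = [89]
pop() → 89: heap contents = []
push(81): heap contents = [81]
push(28): heap contents = [28, 81]
pop() → 28: heap contents = [81]
pop() → 81: heap contents = []
push(66): heap contents = [66]
push(58): heap contents = [58, 66]
pop() → 58: heap contents = [66]
push(14): heap contents = [14, 66]

Answer: 58 86 89 28 81 58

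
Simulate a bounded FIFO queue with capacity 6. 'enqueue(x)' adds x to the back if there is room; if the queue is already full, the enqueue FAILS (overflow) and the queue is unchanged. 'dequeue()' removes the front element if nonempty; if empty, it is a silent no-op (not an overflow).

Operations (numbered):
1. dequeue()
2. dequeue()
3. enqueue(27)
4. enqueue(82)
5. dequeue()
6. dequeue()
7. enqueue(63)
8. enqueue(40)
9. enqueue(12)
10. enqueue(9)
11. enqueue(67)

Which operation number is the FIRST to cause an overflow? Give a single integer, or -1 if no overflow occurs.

Answer: -1

Derivation:
1. dequeue(): empty, no-op, size=0
2. dequeue(): empty, no-op, size=0
3. enqueue(27): size=1
4. enqueue(82): size=2
5. dequeue(): size=1
6. dequeue(): size=0
7. enqueue(63): size=1
8. enqueue(40): size=2
9. enqueue(12): size=3
10. enqueue(9): size=4
11. enqueue(67): size=5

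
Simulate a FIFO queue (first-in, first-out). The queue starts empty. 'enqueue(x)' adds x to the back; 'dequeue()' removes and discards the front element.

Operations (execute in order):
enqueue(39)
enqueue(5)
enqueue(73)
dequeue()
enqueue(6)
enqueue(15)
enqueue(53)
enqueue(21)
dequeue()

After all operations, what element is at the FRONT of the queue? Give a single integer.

Answer: 73

Derivation:
enqueue(39): queue = [39]
enqueue(5): queue = [39, 5]
enqueue(73): queue = [39, 5, 73]
dequeue(): queue = [5, 73]
enqueue(6): queue = [5, 73, 6]
enqueue(15): queue = [5, 73, 6, 15]
enqueue(53): queue = [5, 73, 6, 15, 53]
enqueue(21): queue = [5, 73, 6, 15, 53, 21]
dequeue(): queue = [73, 6, 15, 53, 21]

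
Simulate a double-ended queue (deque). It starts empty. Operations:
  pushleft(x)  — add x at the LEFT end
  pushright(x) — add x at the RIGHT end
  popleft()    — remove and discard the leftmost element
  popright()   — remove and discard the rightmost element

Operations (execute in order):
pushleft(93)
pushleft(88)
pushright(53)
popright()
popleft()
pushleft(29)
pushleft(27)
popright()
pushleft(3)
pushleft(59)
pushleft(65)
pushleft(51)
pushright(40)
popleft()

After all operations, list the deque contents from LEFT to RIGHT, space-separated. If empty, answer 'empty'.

pushleft(93): [93]
pushleft(88): [88, 93]
pushright(53): [88, 93, 53]
popright(): [88, 93]
popleft(): [93]
pushleft(29): [29, 93]
pushleft(27): [27, 29, 93]
popright(): [27, 29]
pushleft(3): [3, 27, 29]
pushleft(59): [59, 3, 27, 29]
pushleft(65): [65, 59, 3, 27, 29]
pushleft(51): [51, 65, 59, 3, 27, 29]
pushright(40): [51, 65, 59, 3, 27, 29, 40]
popleft(): [65, 59, 3, 27, 29, 40]

Answer: 65 59 3 27 29 40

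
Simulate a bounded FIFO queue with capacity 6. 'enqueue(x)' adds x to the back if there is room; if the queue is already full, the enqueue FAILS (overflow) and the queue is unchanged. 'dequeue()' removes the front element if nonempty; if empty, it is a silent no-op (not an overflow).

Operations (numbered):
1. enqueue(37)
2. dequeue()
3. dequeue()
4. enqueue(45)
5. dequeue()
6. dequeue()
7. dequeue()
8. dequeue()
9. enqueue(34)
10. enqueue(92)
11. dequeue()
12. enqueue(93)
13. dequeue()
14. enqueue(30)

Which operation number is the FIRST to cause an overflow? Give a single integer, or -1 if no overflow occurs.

Answer: -1

Derivation:
1. enqueue(37): size=1
2. dequeue(): size=0
3. dequeue(): empty, no-op, size=0
4. enqueue(45): size=1
5. dequeue(): size=0
6. dequeue(): empty, no-op, size=0
7. dequeue(): empty, no-op, size=0
8. dequeue(): empty, no-op, size=0
9. enqueue(34): size=1
10. enqueue(92): size=2
11. dequeue(): size=1
12. enqueue(93): size=2
13. dequeue(): size=1
14. enqueue(30): size=2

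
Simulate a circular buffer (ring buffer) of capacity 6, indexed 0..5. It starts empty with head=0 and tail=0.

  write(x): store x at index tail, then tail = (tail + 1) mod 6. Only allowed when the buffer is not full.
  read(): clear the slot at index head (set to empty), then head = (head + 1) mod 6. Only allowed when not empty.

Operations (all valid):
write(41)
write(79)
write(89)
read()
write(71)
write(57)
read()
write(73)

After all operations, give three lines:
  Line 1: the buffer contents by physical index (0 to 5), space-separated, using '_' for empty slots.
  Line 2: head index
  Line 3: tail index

Answer: _ _ 89 71 57 73
2
0

Derivation:
write(41): buf=[41 _ _ _ _ _], head=0, tail=1, size=1
write(79): buf=[41 79 _ _ _ _], head=0, tail=2, size=2
write(89): buf=[41 79 89 _ _ _], head=0, tail=3, size=3
read(): buf=[_ 79 89 _ _ _], head=1, tail=3, size=2
write(71): buf=[_ 79 89 71 _ _], head=1, tail=4, size=3
write(57): buf=[_ 79 89 71 57 _], head=1, tail=5, size=4
read(): buf=[_ _ 89 71 57 _], head=2, tail=5, size=3
write(73): buf=[_ _ 89 71 57 73], head=2, tail=0, size=4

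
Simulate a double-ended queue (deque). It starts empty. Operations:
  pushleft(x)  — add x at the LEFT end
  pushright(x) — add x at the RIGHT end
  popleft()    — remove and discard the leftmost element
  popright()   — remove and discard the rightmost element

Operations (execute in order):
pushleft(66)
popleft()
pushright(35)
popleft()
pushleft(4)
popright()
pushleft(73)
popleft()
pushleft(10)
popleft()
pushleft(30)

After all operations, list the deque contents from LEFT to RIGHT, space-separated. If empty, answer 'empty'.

pushleft(66): [66]
popleft(): []
pushright(35): [35]
popleft(): []
pushleft(4): [4]
popright(): []
pushleft(73): [73]
popleft(): []
pushleft(10): [10]
popleft(): []
pushleft(30): [30]

Answer: 30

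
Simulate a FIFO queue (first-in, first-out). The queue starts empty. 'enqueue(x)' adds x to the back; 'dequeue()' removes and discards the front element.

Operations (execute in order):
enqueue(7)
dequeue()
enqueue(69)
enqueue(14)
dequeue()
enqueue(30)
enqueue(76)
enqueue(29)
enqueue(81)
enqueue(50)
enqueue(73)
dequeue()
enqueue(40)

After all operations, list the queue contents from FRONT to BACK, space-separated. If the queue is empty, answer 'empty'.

Answer: 30 76 29 81 50 73 40

Derivation:
enqueue(7): [7]
dequeue(): []
enqueue(69): [69]
enqueue(14): [69, 14]
dequeue(): [14]
enqueue(30): [14, 30]
enqueue(76): [14, 30, 76]
enqueue(29): [14, 30, 76, 29]
enqueue(81): [14, 30, 76, 29, 81]
enqueue(50): [14, 30, 76, 29, 81, 50]
enqueue(73): [14, 30, 76, 29, 81, 50, 73]
dequeue(): [30, 76, 29, 81, 50, 73]
enqueue(40): [30, 76, 29, 81, 50, 73, 40]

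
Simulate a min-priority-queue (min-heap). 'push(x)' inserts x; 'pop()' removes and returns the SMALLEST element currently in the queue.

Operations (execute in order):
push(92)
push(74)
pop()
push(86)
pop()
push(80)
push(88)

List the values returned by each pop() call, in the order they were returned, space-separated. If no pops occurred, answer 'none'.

push(92): heap contents = [92]
push(74): heap contents = [74, 92]
pop() → 74: heap contents = [92]
push(86): heap contents = [86, 92]
pop() → 86: heap contents = [92]
push(80): heap contents = [80, 92]
push(88): heap contents = [80, 88, 92]

Answer: 74 86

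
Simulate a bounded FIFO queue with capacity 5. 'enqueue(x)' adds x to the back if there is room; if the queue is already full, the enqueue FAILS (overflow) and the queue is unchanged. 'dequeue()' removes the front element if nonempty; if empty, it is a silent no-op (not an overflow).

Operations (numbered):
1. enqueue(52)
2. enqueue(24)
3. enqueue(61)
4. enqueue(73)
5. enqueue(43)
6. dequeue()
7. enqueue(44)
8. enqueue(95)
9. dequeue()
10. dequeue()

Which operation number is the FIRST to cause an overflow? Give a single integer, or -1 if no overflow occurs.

1. enqueue(52): size=1
2. enqueue(24): size=2
3. enqueue(61): size=3
4. enqueue(73): size=4
5. enqueue(43): size=5
6. dequeue(): size=4
7. enqueue(44): size=5
8. enqueue(95): size=5=cap → OVERFLOW (fail)
9. dequeue(): size=4
10. dequeue(): size=3

Answer: 8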